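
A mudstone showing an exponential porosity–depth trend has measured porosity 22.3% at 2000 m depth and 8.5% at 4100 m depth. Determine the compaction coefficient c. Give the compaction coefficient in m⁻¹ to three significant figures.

0.000459 m⁻¹

Working in km (1 km = 1000 m; c in km⁻¹ = c in m⁻¹ × 1000):
Athy: φ(Z) = φ₀ e^(−cZ) ⇒ φ₁/φ₂ = e^{c(Z₂−Z₁)} ⇒ c = ln(φ₁/φ₂)/(Z₂−Z₁)
c = ln(0.223/0.085) / (4.1 − 2) = ln(2.624) / 2.1 = 0.9645 / 2.1 = 0.4593 km⁻¹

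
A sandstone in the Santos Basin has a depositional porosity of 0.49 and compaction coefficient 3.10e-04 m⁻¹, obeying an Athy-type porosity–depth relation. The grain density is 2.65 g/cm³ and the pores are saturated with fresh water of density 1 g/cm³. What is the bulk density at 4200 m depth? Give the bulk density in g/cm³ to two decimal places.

Working in km (1 km = 1000 m; β in km⁻¹ = β in m⁻¹ × 1000):
Porosity at depth: phi = 0.49·exp(−0.31×4.2) = 0.49×0.2720 = 0.1333
Bulk density: ρ_b = (1−phi)ρ_g + phi·ρ_f = 0.8667×2.65 + 0.1333×1
       = 2.297 + 0.133 = 2.430 g/cm³

2.43 g/cm³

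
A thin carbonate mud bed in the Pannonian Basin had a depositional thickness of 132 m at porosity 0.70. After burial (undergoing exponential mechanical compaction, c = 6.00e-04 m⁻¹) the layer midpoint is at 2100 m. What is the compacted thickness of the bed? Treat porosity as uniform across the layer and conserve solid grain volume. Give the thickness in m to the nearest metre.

49 m

Working in km (1 km = 1000 m; c in km⁻¹ = c in m⁻¹ × 1000):
Porosity at 2.1 km: phi = 0.7·exp(−0.6×2.1) = 0.1986
Solid-volume conservation: h(1−phi) = h₀(1−phi₀) ⇒ h = h₀·(1−phi₀)/(1−phi)
h = 0.132 × (1 − 0.7)/(1 − 0.1986) = 0.132 × 0.3743 = 0.0494 km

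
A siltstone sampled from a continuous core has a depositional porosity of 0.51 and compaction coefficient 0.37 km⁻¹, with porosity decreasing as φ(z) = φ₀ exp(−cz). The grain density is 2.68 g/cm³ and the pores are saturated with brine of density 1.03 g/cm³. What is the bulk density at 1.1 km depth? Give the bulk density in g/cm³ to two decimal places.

Porosity at depth: φ = 0.51·exp(−0.37×1.1) = 0.51×0.6656 = 0.3395
Bulk density: ρ_b = (1−φ)ρ_g + φ·ρ_f = 0.6605×2.68 + 0.3395×1.03
       = 1.770 + 0.350 = 2.120 g/cm³

2.12 g/cm³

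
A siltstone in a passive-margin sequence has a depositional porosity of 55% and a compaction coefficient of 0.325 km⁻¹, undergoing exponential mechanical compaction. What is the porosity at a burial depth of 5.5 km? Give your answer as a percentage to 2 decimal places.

9.21%

phi = phi₀·exp(−k·Z) = 0.55 × exp(−0.325 × 5.5) = 0.55 × exp(−1.788)
  = 0.55 × 0.1674 = 0.0921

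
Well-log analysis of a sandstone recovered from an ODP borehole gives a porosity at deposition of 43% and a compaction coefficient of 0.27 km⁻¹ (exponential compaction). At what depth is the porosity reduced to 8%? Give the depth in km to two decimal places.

Invert Athy's law: Z = ln(phi₀/phi) / β
Z = ln(0.43/0.08) / 0.27 = ln(5.375) / 0.27 = 1.6818 / 0.27 = 6.229 km

6.23 km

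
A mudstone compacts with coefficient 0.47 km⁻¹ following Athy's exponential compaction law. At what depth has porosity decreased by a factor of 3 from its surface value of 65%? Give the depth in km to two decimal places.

2.34 km

φ/φ₀ = 1/3 ⇒ exp(−β·d) = 1/3 ⇒ d = ln(3) / β
d = 1.0986 / 0.47 = 2.337 km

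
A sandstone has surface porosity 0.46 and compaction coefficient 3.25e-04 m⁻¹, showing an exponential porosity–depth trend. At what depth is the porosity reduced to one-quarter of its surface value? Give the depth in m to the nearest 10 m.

4270 m

Working in km (1 km = 1000 m; k in km⁻¹ = k in m⁻¹ × 1000):
φ/φ₀ = 1/4 ⇒ exp(−k·z) = 1/4 ⇒ z = ln(4) / k
z = 1.3863 / 0.325 = 4.266 km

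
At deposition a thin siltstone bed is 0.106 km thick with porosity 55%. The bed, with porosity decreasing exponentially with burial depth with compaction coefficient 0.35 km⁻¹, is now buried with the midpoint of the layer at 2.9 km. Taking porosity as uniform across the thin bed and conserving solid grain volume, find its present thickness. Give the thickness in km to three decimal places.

0.060 km

Porosity at 2.9 km: n = 0.55·exp(−0.35×2.9) = 0.1993
Solid-volume conservation: h(1−n) = h₀(1−n₀) ⇒ h = h₀·(1−n₀)/(1−n)
h = 0.106 × (1 − 0.55)/(1 − 0.1993) = 0.106 × 0.5620 = 0.0596 km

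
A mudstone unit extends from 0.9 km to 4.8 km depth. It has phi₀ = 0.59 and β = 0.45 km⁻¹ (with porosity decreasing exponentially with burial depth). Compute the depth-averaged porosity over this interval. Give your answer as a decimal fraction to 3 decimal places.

0.185

⟨phi⟩ = (1/(z₂−z₁)) ∫ phi₀ e^(−βz) dz = phi₀·(e^(−β·z₁) − e^(−β·z₂)) / (β·(z₂−z₁))
e^(−0.45×0.9) = 0.6670; e^(−0.45×4.8) = 0.1153
⟨phi⟩ = 0.59 × (0.6670 − 0.1153) / (0.45 × 3.9) = 0.59 × 0.3143 = 0.1855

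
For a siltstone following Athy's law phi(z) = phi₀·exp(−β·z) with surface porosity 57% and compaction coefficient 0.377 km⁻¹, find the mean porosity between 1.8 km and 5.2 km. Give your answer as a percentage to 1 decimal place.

⟨phi⟩ = (1/(z₂−z₁)) ∫ phi₀ e^(−βz) dz = phi₀·(e^(−β·z₁) − e^(−β·z₂)) / (β·(z₂−z₁))
e^(−0.377×1.8) = 0.5073; e^(−0.377×5.2) = 0.1408
⟨phi⟩ = 0.57 × (0.5073 − 0.1408) / (0.377 × 3.4) = 0.57 × 0.2859 = 0.1630

16.3%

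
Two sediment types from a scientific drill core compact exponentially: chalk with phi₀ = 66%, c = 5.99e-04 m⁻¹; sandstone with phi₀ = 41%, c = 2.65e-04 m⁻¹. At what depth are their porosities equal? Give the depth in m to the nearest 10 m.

Working in km (1 km = 1000 m; c in km⁻¹ = c in m⁻¹ × 1000):
Set phi₀ₐ e^(−cₐZ) = phi₀ᵦ e^(−cᵦZ) ⇒ ln(phi₀ₐ/phi₀ᵦ) = (cₐ − cᵦ)·Z
Z = ln(0.66/0.41) / (0.599 − 0.265) = 0.4761 / 0.334 = 1.425 km

1430 m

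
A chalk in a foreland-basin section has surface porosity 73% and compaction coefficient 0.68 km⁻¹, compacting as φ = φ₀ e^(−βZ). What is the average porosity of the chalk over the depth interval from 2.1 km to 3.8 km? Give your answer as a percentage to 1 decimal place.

10.4%

⟨φ⟩ = (1/(Z₂−Z₁)) ∫ φ₀ e^(−βZ) dZ = φ₀·(e^(−β·Z₁) − e^(−β·Z₂)) / (β·(Z₂−Z₁))
e^(−0.68×2.1) = 0.2398; e^(−0.68×3.8) = 0.0755
⟨φ⟩ = 0.73 × (0.2398 − 0.0755) / (0.68 × 1.7) = 0.73 × 0.1421 = 0.1038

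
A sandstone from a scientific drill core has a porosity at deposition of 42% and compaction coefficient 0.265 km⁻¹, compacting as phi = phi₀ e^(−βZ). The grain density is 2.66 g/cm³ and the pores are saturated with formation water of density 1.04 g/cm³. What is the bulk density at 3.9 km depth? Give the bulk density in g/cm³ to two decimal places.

2.42 g/cm³

Porosity at depth: phi = 0.42·exp(−0.265×3.9) = 0.42×0.3558 = 0.1494
Bulk density: ρ_b = (1−phi)ρ_g + phi·ρ_f = 0.8506×2.66 + 0.1494×1.04
       = 2.263 + 0.155 = 2.418 g/cm³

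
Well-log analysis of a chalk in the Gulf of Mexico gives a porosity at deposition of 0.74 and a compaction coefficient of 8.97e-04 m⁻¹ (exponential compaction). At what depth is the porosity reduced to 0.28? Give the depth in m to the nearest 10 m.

1080 m

Working in km (1 km = 1000 m; k in km⁻¹ = k in m⁻¹ × 1000):
Invert Athy's law: d = ln(phi₀/phi) / k
d = ln(0.74/0.28) / 0.897 = ln(2.643) / 0.897 = 0.9719 / 0.897 = 1.083 km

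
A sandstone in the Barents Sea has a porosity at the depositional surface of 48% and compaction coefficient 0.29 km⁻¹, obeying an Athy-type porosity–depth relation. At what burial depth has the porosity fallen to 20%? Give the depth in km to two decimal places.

Invert Athy's law: Z = ln(n₀/n) / k
Z = ln(0.48/0.2) / 0.29 = ln(2.4) / 0.29 = 0.8755 / 0.29 = 3.019 km

3.02 km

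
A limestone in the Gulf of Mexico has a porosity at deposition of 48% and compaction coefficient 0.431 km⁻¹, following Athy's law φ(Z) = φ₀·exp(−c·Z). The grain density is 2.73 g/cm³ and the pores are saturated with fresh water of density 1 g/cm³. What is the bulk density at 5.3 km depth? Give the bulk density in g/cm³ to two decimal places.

2.65 g/cm³

Porosity at depth: φ = 0.48·exp(−0.431×5.3) = 0.48×0.1018 = 0.0489
Bulk density: ρ_b = (1−φ)ρ_g + φ·ρ_f = 0.9511×2.73 + 0.0489×1
       = 2.597 + 0.049 = 2.645 g/cm³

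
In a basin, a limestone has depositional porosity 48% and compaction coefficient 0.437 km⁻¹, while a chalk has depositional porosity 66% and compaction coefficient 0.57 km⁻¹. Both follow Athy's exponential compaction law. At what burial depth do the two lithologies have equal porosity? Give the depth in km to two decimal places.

Set phi₀ₐ e^(−βₐz) = phi₀ᵦ e^(−βᵦz) ⇒ ln(phi₀ₐ/phi₀ᵦ) = (βₐ − βᵦ)·z
z = ln(0.48/0.66) / (0.437 − 0.57) = -0.3185 / -0.133 = 2.394 km

2.39 km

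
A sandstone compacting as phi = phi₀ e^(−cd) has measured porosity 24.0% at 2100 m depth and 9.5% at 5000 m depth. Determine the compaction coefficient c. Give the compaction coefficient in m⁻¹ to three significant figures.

0.000320 m⁻¹

Working in km (1 km = 1000 m; c in km⁻¹ = c in m⁻¹ × 1000):
Athy: phi(d) = phi₀ e^(−cd) ⇒ phi₁/phi₂ = e^{c(d₂−d₁)} ⇒ c = ln(phi₁/phi₂)/(d₂−d₁)
c = ln(0.24/0.095) / (5 − 2.1) = ln(2.526) / 2.9 = 0.9268 / 2.9 = 0.3196 km⁻¹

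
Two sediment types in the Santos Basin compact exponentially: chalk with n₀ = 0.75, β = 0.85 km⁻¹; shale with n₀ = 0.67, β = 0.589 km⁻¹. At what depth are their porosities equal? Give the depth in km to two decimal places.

Set n₀ₐ e^(−βₐZ) = n₀ᵦ e^(−βᵦZ) ⇒ ln(n₀ₐ/n₀ᵦ) = (βₐ − βᵦ)·Z
Z = ln(0.75/0.67) / (0.85 − 0.589) = 0.1128 / 0.261 = 0.432 km

0.43 km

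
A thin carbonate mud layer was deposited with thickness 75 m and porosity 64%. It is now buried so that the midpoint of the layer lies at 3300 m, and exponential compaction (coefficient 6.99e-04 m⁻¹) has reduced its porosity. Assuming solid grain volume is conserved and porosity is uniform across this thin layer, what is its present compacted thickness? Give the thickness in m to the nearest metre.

Working in km (1 km = 1000 m; β in km⁻¹ = β in m⁻¹ × 1000):
Porosity at 3.3 km: φ = 0.64·exp(−0.699×3.3) = 0.0637
Solid-volume conservation: h(1−φ) = h₀(1−φ₀) ⇒ h = h₀·(1−φ₀)/(1−φ)
h = 0.075 × (1 − 0.64)/(1 − 0.0637) = 0.075 × 0.3845 = 0.0288 km

29 m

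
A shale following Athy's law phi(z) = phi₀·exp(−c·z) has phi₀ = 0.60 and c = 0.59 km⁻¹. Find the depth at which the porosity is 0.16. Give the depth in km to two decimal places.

2.24 km

Invert Athy's law: z = ln(phi₀/phi) / c
z = ln(0.6/0.16) / 0.59 = ln(3.75) / 0.59 = 1.3218 / 0.59 = 2.240 km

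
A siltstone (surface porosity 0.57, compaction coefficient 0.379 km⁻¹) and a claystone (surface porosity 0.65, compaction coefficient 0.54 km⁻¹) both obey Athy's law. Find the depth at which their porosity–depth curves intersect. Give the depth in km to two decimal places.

Set phi₀ₐ e^(−βₐZ) = phi₀ᵦ e^(−βᵦZ) ⇒ ln(phi₀ₐ/phi₀ᵦ) = (βₐ − βᵦ)·Z
Z = ln(0.57/0.65) / (0.379 − 0.54) = -0.1313 / -0.161 = 0.816 km

0.82 km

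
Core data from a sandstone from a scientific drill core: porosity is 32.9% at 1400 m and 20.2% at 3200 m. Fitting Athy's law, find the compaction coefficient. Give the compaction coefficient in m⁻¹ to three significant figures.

Working in km (1 km = 1000 m; β in km⁻¹ = β in m⁻¹ × 1000):
Athy: phi(z) = phi₀ e^(−βz) ⇒ phi₁/phi₂ = e^{β(z₂−z₁)} ⇒ β = ln(phi₁/phi₂)/(z₂−z₁)
β = ln(0.329/0.202) / (3.2 − 1.4) = ln(1.629) / 1.8 = 0.4878 / 1.8 = 0.271 km⁻¹

0.000271 m⁻¹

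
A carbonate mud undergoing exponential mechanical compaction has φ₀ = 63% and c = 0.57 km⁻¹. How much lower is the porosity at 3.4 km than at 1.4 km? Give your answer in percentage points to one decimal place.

19.3 percentage points

φ(1.4) = 0.63·e^(−0.57×1.4) = 0.2836
φ(3.4) = 0.63·e^(−0.57×3.4) = 0.0907
Δφ = 0.2836 − 0.0907 = 0.1929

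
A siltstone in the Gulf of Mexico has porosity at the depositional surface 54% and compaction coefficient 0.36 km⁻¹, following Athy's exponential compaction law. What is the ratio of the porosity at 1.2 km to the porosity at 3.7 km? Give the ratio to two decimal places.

2.46

φ(Z₁)/φ(Z₂) = e^(−c·Z₁)/e^(−c·Z₂) = e^{c(Z₂−Z₁)}
= exp(0.36 × 2.5) = exp(0.9) = 2.4596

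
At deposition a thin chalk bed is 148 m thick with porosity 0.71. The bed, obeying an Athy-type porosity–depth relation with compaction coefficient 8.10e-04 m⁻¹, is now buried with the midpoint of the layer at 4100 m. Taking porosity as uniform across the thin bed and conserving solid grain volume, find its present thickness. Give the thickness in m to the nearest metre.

Working in km (1 km = 1000 m; k in km⁻¹ = k in m⁻¹ × 1000):
Porosity at 4.1 km: φ = 0.71·exp(−0.81×4.1) = 0.0256
Solid-volume conservation: h(1−φ) = h₀(1−φ₀) ⇒ h = h₀·(1−φ₀)/(1−φ)
h = 0.148 × (1 − 0.71)/(1 − 0.0256) = 0.148 × 0.2976 = 0.0440 km

44 m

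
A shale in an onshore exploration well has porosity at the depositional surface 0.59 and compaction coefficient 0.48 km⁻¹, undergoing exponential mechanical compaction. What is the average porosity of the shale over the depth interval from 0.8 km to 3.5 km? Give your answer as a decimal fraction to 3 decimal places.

⟨φ⟩ = (1/(d₂−d₁)) ∫ φ₀ e^(−kd) dd = φ₀·(e^(−k·d₁) − e^(−k·d₂)) / (k·(d₂−d₁))
e^(−0.48×0.8) = 0.6811; e^(−0.48×3.5) = 0.1864
⟨φ⟩ = 0.59 × (0.6811 − 0.1864) / (0.48 × 2.7) = 0.59 × 0.3818 = 0.2252

0.225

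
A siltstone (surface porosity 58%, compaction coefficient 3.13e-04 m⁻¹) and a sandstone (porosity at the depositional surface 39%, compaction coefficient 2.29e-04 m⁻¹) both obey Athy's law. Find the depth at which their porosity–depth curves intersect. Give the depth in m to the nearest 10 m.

4720 m

Working in km (1 km = 1000 m; c in km⁻¹ = c in m⁻¹ × 1000):
Set n₀ₐ e^(−cₐz) = n₀ᵦ e^(−cᵦz) ⇒ ln(n₀ₐ/n₀ᵦ) = (cₐ − cᵦ)·z
z = ln(0.58/0.39) / (0.313 − 0.229) = 0.3969 / 0.084 = 4.725 km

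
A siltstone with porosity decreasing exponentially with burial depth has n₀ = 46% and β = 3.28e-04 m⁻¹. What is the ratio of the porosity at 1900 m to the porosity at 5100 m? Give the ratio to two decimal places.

2.86

Working in km (1 km = 1000 m; β in km⁻¹ = β in m⁻¹ × 1000):
n(d₁)/n(d₂) = e^(−β·d₁)/e^(−β·d₂) = e^{β(d₂−d₁)}
= exp(0.328 × 3.2) = exp(1.05) = 2.8565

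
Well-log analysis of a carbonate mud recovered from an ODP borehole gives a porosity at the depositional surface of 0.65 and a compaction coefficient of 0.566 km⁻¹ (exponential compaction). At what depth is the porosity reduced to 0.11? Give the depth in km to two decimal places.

3.14 km

Invert Athy's law: z = ln(n₀/n) / c
z = ln(0.65/0.11) / 0.566 = ln(5.909) / 0.566 = 1.7765 / 0.566 = 3.139 km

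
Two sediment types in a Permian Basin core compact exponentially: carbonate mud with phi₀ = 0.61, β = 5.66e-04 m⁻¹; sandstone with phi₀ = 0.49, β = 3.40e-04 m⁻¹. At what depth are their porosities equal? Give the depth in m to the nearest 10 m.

970 m

Working in km (1 km = 1000 m; β in km⁻¹ = β in m⁻¹ × 1000):
Set phi₀ₐ e^(−βₐd) = phi₀ᵦ e^(−βᵦd) ⇒ ln(phi₀ₐ/phi₀ᵦ) = (βₐ − βᵦ)·d
d = ln(0.61/0.49) / (0.566 − 0.34) = 0.2191 / 0.226 = 0.969 km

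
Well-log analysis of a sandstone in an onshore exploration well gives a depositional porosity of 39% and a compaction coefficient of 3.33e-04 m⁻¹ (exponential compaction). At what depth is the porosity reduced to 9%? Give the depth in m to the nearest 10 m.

4400 m

Working in km (1 km = 1000 m; c in km⁻¹ = c in m⁻¹ × 1000):
Invert Athy's law: d = ln(n₀/n) / c
d = ln(0.39/0.09) / 0.333 = ln(4.333) / 0.333 = 1.4663 / 0.333 = 4.403 km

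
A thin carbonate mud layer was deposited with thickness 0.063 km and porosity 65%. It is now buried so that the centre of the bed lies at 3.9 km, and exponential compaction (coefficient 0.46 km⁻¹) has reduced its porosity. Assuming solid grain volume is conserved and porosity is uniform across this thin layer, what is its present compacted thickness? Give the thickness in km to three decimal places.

0.025 km

Porosity at 3.9 km: phi = 0.65·exp(−0.46×3.9) = 0.1081
Solid-volume conservation: h(1−phi) = h₀(1−phi₀) ⇒ h = h₀·(1−phi₀)/(1−phi)
h = 0.063 × (1 − 0.65)/(1 − 0.1081) = 0.063 × 0.3924 = 0.0247 km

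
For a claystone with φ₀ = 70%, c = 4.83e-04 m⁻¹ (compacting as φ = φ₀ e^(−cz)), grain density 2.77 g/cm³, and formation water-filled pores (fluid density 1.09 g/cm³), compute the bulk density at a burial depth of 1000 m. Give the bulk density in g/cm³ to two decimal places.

Working in km (1 km = 1000 m; c in km⁻¹ = c in m⁻¹ × 1000):
Porosity at depth: φ = 0.7·exp(−0.483×1) = 0.7×0.6169 = 0.4319
Bulk density: ρ_b = (1−φ)ρ_g + φ·ρ_f = 0.5681×2.77 + 0.4319×1.09
       = 1.574 + 0.471 = 2.044 g/cm³

2.04 g/cm³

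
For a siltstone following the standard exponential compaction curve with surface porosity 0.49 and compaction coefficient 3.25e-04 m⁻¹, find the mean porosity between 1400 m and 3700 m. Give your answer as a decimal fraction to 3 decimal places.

Working in km (1 km = 1000 m; k in km⁻¹ = k in m⁻¹ × 1000):
⟨n⟩ = (1/(d₂−d₁)) ∫ n₀ e^(−kd) dd = n₀·(e^(−k·d₁) − e^(−k·d₂)) / (k·(d₂−d₁))
e^(−0.325×1.4) = 0.6344; e^(−0.325×3.7) = 0.3004
⟨n⟩ = 0.49 × (0.6344 − 0.3004) / (0.325 × 2.3) = 0.49 × 0.4468 = 0.2189

0.219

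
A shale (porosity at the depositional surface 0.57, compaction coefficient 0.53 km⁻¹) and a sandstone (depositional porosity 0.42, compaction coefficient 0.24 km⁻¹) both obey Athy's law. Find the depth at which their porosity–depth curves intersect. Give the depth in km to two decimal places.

1.05 km

Set φ₀ₐ e^(−kₐZ) = φ₀ᵦ e^(−kᵦZ) ⇒ ln(φ₀ₐ/φ₀ᵦ) = (kₐ − kᵦ)·Z
Z = ln(0.57/0.42) / (0.53 − 0.24) = 0.3054 / 0.29 = 1.053 km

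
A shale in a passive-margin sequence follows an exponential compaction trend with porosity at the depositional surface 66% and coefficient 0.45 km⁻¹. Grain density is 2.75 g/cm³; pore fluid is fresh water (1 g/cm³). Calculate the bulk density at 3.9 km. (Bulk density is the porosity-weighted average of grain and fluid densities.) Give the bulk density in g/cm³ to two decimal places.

2.55 g/cm³

Porosity at depth: phi = 0.66·exp(−0.45×3.9) = 0.66×0.1729 = 0.1141
Bulk density: ρ_b = (1−phi)ρ_g + phi·ρ_f = 0.8859×2.75 + 0.1141×1
       = 2.436 + 0.114 = 2.550 g/cm³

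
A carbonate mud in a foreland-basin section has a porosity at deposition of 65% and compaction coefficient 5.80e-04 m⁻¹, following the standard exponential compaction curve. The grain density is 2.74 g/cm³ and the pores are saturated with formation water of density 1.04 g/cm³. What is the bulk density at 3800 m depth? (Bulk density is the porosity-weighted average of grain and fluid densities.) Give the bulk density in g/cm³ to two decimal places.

2.62 g/cm³

Working in km (1 km = 1000 m; β in km⁻¹ = β in m⁻¹ × 1000):
Porosity at depth: n = 0.65·exp(−0.58×3.8) = 0.65×0.1104 = 0.0717
Bulk density: ρ_b = (1−n)ρ_g + n·ρ_f = 0.9283×2.74 + 0.0717×1.04
       = 2.543 + 0.075 = 2.618 g/cm³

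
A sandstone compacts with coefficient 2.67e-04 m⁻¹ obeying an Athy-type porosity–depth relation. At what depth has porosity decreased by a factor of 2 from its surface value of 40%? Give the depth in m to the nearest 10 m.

2600 m

Working in km (1 km = 1000 m; c in km⁻¹ = c in m⁻¹ × 1000):
n/n₀ = 1/2 ⇒ exp(−c·Z) = 1/2 ⇒ Z = ln(2) / c
Z = 0.6931 / 0.267 = 2.596 km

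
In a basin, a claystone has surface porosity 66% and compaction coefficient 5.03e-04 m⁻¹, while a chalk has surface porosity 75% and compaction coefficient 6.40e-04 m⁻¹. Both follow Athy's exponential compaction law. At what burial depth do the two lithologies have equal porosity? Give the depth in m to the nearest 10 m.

930 m

Working in km (1 km = 1000 m; k in km⁻¹ = k in m⁻¹ × 1000):
Set phi₀ₐ e^(−kₐd) = phi₀ᵦ e^(−kᵦd) ⇒ ln(phi₀ₐ/phi₀ᵦ) = (kₐ − kᵦ)·d
d = ln(0.66/0.75) / (0.503 − 0.64) = -0.1278 / -0.137 = 0.933 km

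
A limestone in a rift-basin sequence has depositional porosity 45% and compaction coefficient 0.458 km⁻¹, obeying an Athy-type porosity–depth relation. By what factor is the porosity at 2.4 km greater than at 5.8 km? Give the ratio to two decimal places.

φ(z₁)/φ(z₂) = e^(−c·z₁)/e^(−c·z₂) = e^{c(z₂−z₁)}
= exp(0.458 × 3.4) = exp(1.557) = 4.7455

4.75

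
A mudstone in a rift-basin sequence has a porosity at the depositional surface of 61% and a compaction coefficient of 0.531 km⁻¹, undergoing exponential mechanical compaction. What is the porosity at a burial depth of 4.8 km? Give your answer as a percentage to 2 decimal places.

n = n₀·exp(−β·z) = 0.61 × exp(−0.531 × 4.8) = 0.61 × exp(−2.549)
  = 0.61 × 0.0782 = 0.0477

4.77%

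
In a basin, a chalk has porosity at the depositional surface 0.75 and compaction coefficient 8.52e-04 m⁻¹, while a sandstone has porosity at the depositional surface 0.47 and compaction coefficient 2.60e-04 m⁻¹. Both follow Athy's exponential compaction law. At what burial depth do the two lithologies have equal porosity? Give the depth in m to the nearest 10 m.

790 m

Working in km (1 km = 1000 m; k in km⁻¹ = k in m⁻¹ × 1000):
Set φ₀ₐ e^(−kₐZ) = φ₀ᵦ e^(−kᵦZ) ⇒ ln(φ₀ₐ/φ₀ᵦ) = (kₐ − kᵦ)·Z
Z = ln(0.75/0.47) / (0.852 − 0.26) = 0.4673 / 0.592 = 0.789 km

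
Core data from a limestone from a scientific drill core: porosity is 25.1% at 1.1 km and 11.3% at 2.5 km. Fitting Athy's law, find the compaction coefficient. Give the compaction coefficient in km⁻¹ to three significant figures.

0.570 km⁻¹

Athy: φ(z) = φ₀ e^(−βz) ⇒ φ₁/φ₂ = e^{β(z₂−z₁)} ⇒ β = ln(φ₁/φ₂)/(z₂−z₁)
β = ln(0.251/0.113) / (2.5 − 1.1) = ln(2.221) / 1.4 = 0.7981 / 1.4 = 0.57 km⁻¹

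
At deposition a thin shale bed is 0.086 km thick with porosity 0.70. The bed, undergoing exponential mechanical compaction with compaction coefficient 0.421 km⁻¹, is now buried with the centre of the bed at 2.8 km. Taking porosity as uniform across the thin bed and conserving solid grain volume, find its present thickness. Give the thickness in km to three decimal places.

Porosity at 2.8 km: φ = 0.7·exp(−0.421×2.8) = 0.2154
Solid-volume conservation: h(1−φ) = h₀(1−φ₀) ⇒ h = h₀·(1−φ₀)/(1−φ)
h = 0.086 × (1 − 0.7)/(1 − 0.2154) = 0.086 × 0.3823 = 0.0329 km

0.033 km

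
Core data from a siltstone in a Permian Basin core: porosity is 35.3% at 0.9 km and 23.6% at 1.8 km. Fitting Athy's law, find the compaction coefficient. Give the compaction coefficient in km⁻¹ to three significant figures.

0.447 km⁻¹

Athy: phi(Z) = phi₀ e^(−kZ) ⇒ phi₁/phi₂ = e^{k(Z₂−Z₁)} ⇒ k = ln(phi₁/phi₂)/(Z₂−Z₁)
k = ln(0.353/0.236) / (1.8 − 0.9) = ln(1.496) / 0.9 = 0.4026 / 0.9 = 0.4474 km⁻¹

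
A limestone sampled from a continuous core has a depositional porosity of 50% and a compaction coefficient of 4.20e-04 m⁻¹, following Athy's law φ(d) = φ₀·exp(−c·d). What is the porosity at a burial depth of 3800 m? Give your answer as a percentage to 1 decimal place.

10.1%

Working in km (1 km = 1000 m; c in km⁻¹ = c in m⁻¹ × 1000):
φ = φ₀·exp(−c·d) = 0.5 × exp(−0.42 × 3.8) = 0.5 × exp(−1.596)
  = 0.5 × 0.2027 = 0.1014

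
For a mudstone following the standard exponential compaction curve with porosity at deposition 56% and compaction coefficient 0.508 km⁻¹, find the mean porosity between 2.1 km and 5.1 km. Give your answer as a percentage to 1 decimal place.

9.9%

⟨φ⟩ = (1/(z₂−z₁)) ∫ φ₀ e^(−βz) dz = φ₀·(e^(−β·z₁) − e^(−β·z₂)) / (β·(z₂−z₁))
e^(−0.508×2.1) = 0.3441; e^(−0.508×5.1) = 0.0750
⟨φ⟩ = 0.56 × (0.3441 − 0.0750) / (0.508 × 3) = 0.56 × 0.1766 = 0.0989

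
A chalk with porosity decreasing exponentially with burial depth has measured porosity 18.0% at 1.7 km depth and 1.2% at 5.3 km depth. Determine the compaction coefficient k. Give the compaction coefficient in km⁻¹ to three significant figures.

Athy: phi(d) = phi₀ e^(−kd) ⇒ phi₁/phi₂ = e^{k(d₂−d₁)} ⇒ k = ln(phi₁/phi₂)/(d₂−d₁)
k = ln(0.18/0.012) / (5.3 − 1.7) = ln(15) / 3.6 = 2.7081 / 3.6 = 0.7522 km⁻¹

0.752 km⁻¹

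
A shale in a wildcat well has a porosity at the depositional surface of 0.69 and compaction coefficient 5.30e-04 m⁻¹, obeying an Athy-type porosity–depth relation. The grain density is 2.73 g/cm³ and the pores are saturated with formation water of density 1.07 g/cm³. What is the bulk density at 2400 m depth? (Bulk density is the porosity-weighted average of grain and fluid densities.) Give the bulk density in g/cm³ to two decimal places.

Working in km (1 km = 1000 m; k in km⁻¹ = k in m⁻¹ × 1000):
Porosity at depth: φ = 0.69·exp(−0.53×2.4) = 0.69×0.2803 = 0.1934
Bulk density: ρ_b = (1−φ)ρ_g + φ·ρ_f = 0.8066×2.73 + 0.1934×1.07
       = 2.202 + 0.207 = 2.409 g/cm³

2.41 g/cm³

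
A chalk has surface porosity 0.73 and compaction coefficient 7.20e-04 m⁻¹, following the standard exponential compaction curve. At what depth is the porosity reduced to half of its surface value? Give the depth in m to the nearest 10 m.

Working in km (1 km = 1000 m; k in km⁻¹ = k in m⁻¹ × 1000):
n/n₀ = 1/2 ⇒ exp(−k·z) = 1/2 ⇒ z = ln(2) / k
z = 0.6931 / 0.72 = 0.963 km

960 m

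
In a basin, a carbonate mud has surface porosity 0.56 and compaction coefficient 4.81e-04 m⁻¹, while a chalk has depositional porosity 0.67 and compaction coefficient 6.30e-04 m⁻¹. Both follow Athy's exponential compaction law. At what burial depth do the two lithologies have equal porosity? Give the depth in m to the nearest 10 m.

Working in km (1 km = 1000 m; c in km⁻¹ = c in m⁻¹ × 1000):
Set phi₀ₐ e^(−cₐd) = phi₀ᵦ e^(−cᵦd) ⇒ ln(phi₀ₐ/phi₀ᵦ) = (cₐ − cᵦ)·d
d = ln(0.56/0.67) / (0.481 − 0.63) = -0.1793 / -0.149 = 1.204 km

1200 m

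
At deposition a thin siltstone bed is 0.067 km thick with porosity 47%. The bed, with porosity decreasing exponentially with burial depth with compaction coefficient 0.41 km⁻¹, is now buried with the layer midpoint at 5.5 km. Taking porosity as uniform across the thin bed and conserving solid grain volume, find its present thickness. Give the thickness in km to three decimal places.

0.037 km

Porosity at 5.5 km: φ = 0.47·exp(−0.41×5.5) = 0.0493
Solid-volume conservation: h(1−φ) = h₀(1−φ₀) ⇒ h = h₀·(1−φ₀)/(1−φ)
h = 0.067 × (1 − 0.47)/(1 − 0.0493) = 0.067 × 0.5575 = 0.0374 km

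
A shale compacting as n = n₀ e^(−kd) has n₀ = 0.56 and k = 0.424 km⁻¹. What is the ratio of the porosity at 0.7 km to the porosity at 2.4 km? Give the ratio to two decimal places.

2.06

n(d₁)/n(d₂) = e^(−k·d₁)/e^(−k·d₂) = e^{k(d₂−d₁)}
= exp(0.424 × 1.7) = exp(0.7208) = 2.0561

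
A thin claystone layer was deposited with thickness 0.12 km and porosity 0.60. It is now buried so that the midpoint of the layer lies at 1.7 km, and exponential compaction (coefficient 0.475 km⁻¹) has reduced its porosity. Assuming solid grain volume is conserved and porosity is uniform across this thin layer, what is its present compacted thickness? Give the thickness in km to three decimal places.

0.066 km

Porosity at 1.7 km: n = 0.6·exp(−0.475×1.7) = 0.2676
Solid-volume conservation: h(1−n) = h₀(1−n₀) ⇒ h = h₀·(1−n₀)/(1−n)
h = 0.12 × (1 − 0.6)/(1 − 0.2676) = 0.12 × 0.5461 = 0.0655 km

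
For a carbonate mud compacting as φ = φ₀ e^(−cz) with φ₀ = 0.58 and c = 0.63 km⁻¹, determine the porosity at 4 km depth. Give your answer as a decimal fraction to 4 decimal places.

φ = φ₀·exp(−c·z) = 0.58 × exp(−0.63 × 4) = 0.58 × exp(−2.52)
  = 0.58 × 0.0805 = 0.0467

0.0467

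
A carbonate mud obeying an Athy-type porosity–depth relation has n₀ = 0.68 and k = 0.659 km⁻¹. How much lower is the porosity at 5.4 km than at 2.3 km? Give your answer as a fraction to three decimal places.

0.130

n(2.3) = 0.68·e^(−0.659×2.3) = 0.1494
n(5.4) = 0.68·e^(−0.659×5.4) = 0.0194
Δn = 0.1494 − 0.0194 = 0.1300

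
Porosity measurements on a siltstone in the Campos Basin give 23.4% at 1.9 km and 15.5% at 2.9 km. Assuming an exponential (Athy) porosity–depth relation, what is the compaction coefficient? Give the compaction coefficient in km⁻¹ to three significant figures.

Athy: n(z) = n₀ e^(−βz) ⇒ n₁/n₂ = e^{β(z₂−z₁)} ⇒ β = ln(n₁/n₂)/(z₂−z₁)
β = ln(0.234/0.155) / (2.9 − 1.9) = ln(1.51) / 1 = 0.4119 / 1 = 0.4119 km⁻¹

0.412 km⁻¹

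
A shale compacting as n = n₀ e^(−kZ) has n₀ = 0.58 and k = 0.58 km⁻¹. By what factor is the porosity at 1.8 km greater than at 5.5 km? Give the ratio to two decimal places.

8.55

n(Z₁)/n(Z₂) = e^(−k·Z₁)/e^(−k·Z₂) = e^{k(Z₂−Z₁)}
= exp(0.58 × 3.7) = exp(2.146) = 8.5506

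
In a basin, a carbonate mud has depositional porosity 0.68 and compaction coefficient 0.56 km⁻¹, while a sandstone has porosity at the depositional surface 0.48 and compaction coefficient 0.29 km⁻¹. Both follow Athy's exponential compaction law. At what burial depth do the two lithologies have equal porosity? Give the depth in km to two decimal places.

1.29 km

Set phi₀ₐ e^(−βₐz) = phi₀ᵦ e^(−βᵦz) ⇒ ln(phi₀ₐ/phi₀ᵦ) = (βₐ − βᵦ)·z
z = ln(0.68/0.48) / (0.56 − 0.29) = 0.3483 / 0.27 = 1.290 km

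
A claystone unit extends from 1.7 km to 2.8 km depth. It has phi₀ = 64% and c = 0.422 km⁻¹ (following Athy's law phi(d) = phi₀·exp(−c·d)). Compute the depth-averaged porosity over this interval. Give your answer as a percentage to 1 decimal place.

25.0%

⟨phi⟩ = (1/(d₂−d₁)) ∫ phi₀ e^(−cd) dd = phi₀·(e^(−c·d₁) − e^(−c·d₂)) / (c·(d₂−d₁))
e^(−0.422×1.7) = 0.4880; e^(−0.422×2.8) = 0.3068
⟨phi⟩ = 0.64 × (0.4880 − 0.3068) / (0.422 × 1.1) = 0.64 × 0.3904 = 0.2499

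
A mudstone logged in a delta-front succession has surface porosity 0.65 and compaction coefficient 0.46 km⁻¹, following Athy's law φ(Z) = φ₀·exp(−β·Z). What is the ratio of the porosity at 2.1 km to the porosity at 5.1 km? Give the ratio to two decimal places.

3.97

φ(Z₁)/φ(Z₂) = e^(−β·Z₁)/e^(−β·Z₂) = e^{β(Z₂−Z₁)}
= exp(0.46 × 3) = exp(1.38) = 3.9749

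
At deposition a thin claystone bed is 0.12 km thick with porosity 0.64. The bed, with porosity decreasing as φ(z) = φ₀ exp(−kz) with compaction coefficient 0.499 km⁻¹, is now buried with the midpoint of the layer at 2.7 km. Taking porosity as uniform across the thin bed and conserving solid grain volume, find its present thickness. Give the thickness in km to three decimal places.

Porosity at 2.7 km: φ = 0.64·exp(−0.499×2.7) = 0.1664
Solid-volume conservation: h(1−φ) = h₀(1−φ₀) ⇒ h = h₀·(1−φ₀)/(1−φ)
h = 0.12 × (1 − 0.64)/(1 − 0.1664) = 0.12 × 0.4318 = 0.0518 km

0.052 km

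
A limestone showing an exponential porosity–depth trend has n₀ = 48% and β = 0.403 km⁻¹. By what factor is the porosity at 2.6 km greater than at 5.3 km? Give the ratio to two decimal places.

2.97

n(z₁)/n(z₂) = e^(−β·z₁)/e^(−β·z₂) = e^{β(z₂−z₁)}
= exp(0.403 × 2.7) = exp(1.088) = 2.9686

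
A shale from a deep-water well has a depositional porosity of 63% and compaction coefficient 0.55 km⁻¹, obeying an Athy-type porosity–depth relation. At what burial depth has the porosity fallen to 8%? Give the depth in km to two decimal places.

Invert Athy's law: Z = ln(n₀/n) / c
Z = ln(0.63/0.08) / 0.55 = ln(7.875) / 0.55 = 2.0637 / 0.55 = 3.752 km

3.75 km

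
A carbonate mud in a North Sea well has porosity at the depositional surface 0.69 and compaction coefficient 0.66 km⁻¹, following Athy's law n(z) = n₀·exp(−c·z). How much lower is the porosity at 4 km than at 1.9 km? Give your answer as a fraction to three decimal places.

0.148

n(1.9) = 0.69·e^(−0.66×1.9) = 0.1969
n(4) = 0.69·e^(−0.66×4) = 0.0492
Δn = 0.1969 − 0.0492 = 0.1477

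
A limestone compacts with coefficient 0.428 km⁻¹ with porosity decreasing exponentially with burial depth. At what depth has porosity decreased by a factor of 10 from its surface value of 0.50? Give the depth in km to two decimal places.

5.38 km

n/n₀ = 1/10 ⇒ exp(−k·Z) = 1/10 ⇒ Z = ln(10) / k
Z = 2.3026 / 0.428 = 5.380 km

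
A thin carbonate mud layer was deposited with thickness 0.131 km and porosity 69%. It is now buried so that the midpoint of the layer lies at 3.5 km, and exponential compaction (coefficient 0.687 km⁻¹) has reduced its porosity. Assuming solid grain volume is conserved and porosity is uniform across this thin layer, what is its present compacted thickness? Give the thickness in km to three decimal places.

Porosity at 3.5 km: phi = 0.69·exp(−0.687×3.5) = 0.0623
Solid-volume conservation: h(1−phi) = h₀(1−phi₀) ⇒ h = h₀·(1−phi₀)/(1−phi)
h = 0.131 × (1 − 0.69)/(1 − 0.0623) = 0.131 × 0.3306 = 0.0433 km

0.043 km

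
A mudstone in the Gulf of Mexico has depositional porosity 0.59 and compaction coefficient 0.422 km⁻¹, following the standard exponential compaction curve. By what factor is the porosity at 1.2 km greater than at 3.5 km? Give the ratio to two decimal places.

n(Z₁)/n(Z₂) = e^(−β·Z₁)/e^(−β·Z₂) = e^{β(Z₂−Z₁)}
= exp(0.422 × 2.3) = exp(0.9706) = 2.6395

2.64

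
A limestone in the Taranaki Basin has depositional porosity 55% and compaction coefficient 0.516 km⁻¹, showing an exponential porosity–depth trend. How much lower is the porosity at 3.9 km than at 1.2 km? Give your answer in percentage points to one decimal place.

n(1.2) = 0.55·e^(−0.516×1.2) = 0.2961
n(3.9) = 0.55·e^(−0.516×3.9) = 0.0735
Δn = 0.2961 − 0.0735 = 0.2226

22.3 percentage points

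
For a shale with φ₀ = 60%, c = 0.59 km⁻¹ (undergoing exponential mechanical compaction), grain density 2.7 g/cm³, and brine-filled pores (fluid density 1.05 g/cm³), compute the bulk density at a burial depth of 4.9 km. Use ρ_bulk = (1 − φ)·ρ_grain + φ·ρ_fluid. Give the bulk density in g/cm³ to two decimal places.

2.65 g/cm³

Porosity at depth: φ = 0.6·exp(−0.59×4.9) = 0.6×0.0555 = 0.0333
Bulk density: ρ_b = (1−φ)ρ_g + φ·ρ_f = 0.9667×2.7 + 0.0333×1.05
       = 2.610 + 0.035 = 2.645 g/cm³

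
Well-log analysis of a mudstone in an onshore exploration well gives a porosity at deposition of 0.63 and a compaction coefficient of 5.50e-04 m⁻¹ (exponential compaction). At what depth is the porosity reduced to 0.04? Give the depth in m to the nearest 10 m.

5010 m

Working in km (1 km = 1000 m; β in km⁻¹ = β in m⁻¹ × 1000):
Invert Athy's law: z = ln(φ₀/φ) / β
z = ln(0.63/0.04) / 0.55 = ln(15.75) / 0.55 = 2.7568 / 0.55 = 5.012 km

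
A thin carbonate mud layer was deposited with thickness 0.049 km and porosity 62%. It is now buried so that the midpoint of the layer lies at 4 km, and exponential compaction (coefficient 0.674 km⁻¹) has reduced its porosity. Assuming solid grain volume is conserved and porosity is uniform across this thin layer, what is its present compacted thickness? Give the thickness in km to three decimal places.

0.019 km

Porosity at 4 km: phi = 0.62·exp(−0.674×4) = 0.0418
Solid-volume conservation: h(1−phi) = h₀(1−phi₀) ⇒ h = h₀·(1−phi₀)/(1−phi)
h = 0.049 × (1 − 0.62)/(1 − 0.0418) = 0.049 × 0.3966 = 0.0194 km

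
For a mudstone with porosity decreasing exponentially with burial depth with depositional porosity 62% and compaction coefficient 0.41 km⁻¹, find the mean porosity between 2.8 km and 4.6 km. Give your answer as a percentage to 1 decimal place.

13.9%

⟨n⟩ = (1/(Z₂−Z₁)) ∫ n₀ e^(−kZ) dZ = n₀·(e^(−k·Z₁) − e^(−k·Z₂)) / (k·(Z₂−Z₁))
e^(−0.41×2.8) = 0.3173; e^(−0.41×4.6) = 0.1517
⟨n⟩ = 0.62 × (0.3173 − 0.1517) / (0.41 × 1.8) = 0.62 × 0.2244 = 0.1391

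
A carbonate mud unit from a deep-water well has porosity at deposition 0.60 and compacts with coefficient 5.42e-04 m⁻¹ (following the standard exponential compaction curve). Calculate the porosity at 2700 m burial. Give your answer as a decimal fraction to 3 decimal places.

0.139

Working in km (1 km = 1000 m; c in km⁻¹ = c in m⁻¹ × 1000):
n = n₀·exp(−c·Z) = 0.6 × exp(−0.542 × 2.7) = 0.6 × exp(−1.463)
  = 0.6 × 0.2314 = 0.1389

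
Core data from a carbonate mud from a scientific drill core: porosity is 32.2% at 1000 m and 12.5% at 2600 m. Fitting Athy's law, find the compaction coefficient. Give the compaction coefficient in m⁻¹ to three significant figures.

Working in km (1 km = 1000 m; β in km⁻¹ = β in m⁻¹ × 1000):
Athy: phi(d) = phi₀ e^(−βd) ⇒ phi₁/phi₂ = e^{β(d₂−d₁)} ⇒ β = ln(phi₁/phi₂)/(d₂−d₁)
β = ln(0.322/0.125) / (2.6 − 1) = ln(2.576) / 1.6 = 0.9462 / 1.6 = 0.5914 km⁻¹

0.000591 m⁻¹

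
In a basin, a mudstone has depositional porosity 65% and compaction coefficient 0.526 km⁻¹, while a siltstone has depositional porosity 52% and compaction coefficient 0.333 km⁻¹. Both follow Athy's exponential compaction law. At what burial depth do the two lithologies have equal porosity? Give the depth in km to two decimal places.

1.16 km

Set φ₀ₐ e^(−cₐd) = φ₀ᵦ e^(−cᵦd) ⇒ ln(φ₀ₐ/φ₀ᵦ) = (cₐ − cᵦ)·d
d = ln(0.65/0.52) / (0.526 − 0.333) = 0.2231 / 0.193 = 1.156 km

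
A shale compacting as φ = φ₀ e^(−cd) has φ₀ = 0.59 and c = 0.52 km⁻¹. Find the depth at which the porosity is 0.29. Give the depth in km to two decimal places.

Invert Athy's law: d = ln(φ₀/φ) / c
d = ln(0.59/0.29) / 0.52 = ln(2.034) / 0.52 = 0.7102 / 0.52 = 1.366 km

1.37 km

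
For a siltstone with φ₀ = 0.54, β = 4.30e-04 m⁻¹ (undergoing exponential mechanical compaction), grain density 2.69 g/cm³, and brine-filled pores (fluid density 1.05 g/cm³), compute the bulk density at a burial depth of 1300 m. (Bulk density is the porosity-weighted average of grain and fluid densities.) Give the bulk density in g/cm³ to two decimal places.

2.18 g/cm³

Working in km (1 km = 1000 m; β in km⁻¹ = β in m⁻¹ × 1000):
Porosity at depth: φ = 0.54·exp(−0.43×1.3) = 0.54×0.5718 = 0.3088
Bulk density: ρ_b = (1−φ)ρ_g + φ·ρ_f = 0.6912×2.69 + 0.3088×1.05
       = 1.859 + 0.324 = 2.184 g/cm³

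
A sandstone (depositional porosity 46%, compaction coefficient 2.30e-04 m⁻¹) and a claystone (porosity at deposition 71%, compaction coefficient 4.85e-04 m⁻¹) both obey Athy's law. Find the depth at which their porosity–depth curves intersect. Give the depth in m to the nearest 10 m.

Working in km (1 km = 1000 m; β in km⁻¹ = β in m⁻¹ × 1000):
Set phi₀ₐ e^(−βₐZ) = phi₀ᵦ e^(−βᵦZ) ⇒ ln(phi₀ₐ/phi₀ᵦ) = (βₐ − βᵦ)·Z
Z = ln(0.46/0.71) / (0.23 − 0.485) = -0.4340 / -0.255 = 1.702 km

1700 m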